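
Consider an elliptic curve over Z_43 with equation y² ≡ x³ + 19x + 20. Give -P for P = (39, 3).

-(39, 3) = (39, -3 mod 43) = (39, 40).

(39, 40)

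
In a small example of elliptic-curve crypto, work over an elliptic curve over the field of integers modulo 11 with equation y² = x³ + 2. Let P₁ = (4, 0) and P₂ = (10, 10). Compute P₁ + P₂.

(1, 5)

(4, 0) + (10, 10). λ = (10 - 0)/(10 - 4) ≡ 10/6 mod 11. 6⁻¹ ≡ 2 (mod 11), so λ ≡ 9.
  x = λ² - 4 - 10 = 81 - 14 ≡ 1; y = λ·(4 - 1) - 0 ≡ 5. → (1, 5)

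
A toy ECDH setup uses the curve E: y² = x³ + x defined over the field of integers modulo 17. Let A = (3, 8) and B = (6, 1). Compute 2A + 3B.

(6, 1)

First 2A:
Repeated addition: build up to 2A.
2A: tangent at (3, 8): λ = (3·3² + 1)/(2·8) ≡ 11/16. 16⁻¹ ≡ 16 (mod 17), so λ ≡ 11·16 ≡ 6.
  x = λ² - 3 - 3 = 36 - 6 ≡ 13; y = λ·(3 - 13) - 8 ≡ 0. → (13, 0)
2A = (13, 0).
Next 3B:
Repeated addition: build up to 3B.
2B: tangent at (6, 1): λ = (3·6² + 1)/(2·1) ≡ 7/2. 2⁻¹ ≡ 9 (mod 17) since 2·9 = 18 ≡ 1, so λ ≡ 7·9 ≡ 12.
  x = λ² - 6 - 6 = 144 - 12 ≡ 13; y = λ·(6 - 13) - 1 ≡ 0. → (13, 0)
3B: (13, 0) + (6, 1). λ = (1 - 0)/(6 - 13) ≡ 1/10 mod 17. 10⁻¹ ≡ 12 (mod 17), so λ ≡ 12.
  x = λ² - 13 - 6 = 144 - 19 ≡ 6; y = λ·(13 - 6) - 0 ≡ 16. → (6, 16)
3B = (6, 16).
Finally 2A + 3B:
(13, 0) + (6, 16). λ = (16 - 0)/(6 - 13) ≡ 16/10 mod 17. 10⁻¹ ≡ 12 (mod 17), so λ ≡ 5.
  x = λ² - 13 - 6 = 25 - 19 ≡ 6; y = λ·(13 - 6) - 0 ≡ 1. → (6, 1)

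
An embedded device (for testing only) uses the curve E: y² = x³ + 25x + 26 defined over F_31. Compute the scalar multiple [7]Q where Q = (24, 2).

Double-and-add on 7 = (111)₂. Start with Q = (24, 2) for the leading 1-bit.
double: tangent at (24, 2): λ = (3·24² + 25)/(2·2) ≡ 17/4. 4⁻¹ ≡ 8 (mod 31), so λ ≡ 17·8 ≡ 12.
  x = λ² - 24 - 24 = 144 - 48 ≡ 3; y = λ·(24 - 3) - 2 ≡ 2. → (3, 2)
add Q: (3, 2) + (24, 2). λ = (2 - 2)/(24 - 3) ≡ 0/21 mod 31. 21⁻¹ ≡ 3 (mod 31) since 21·3 = 63 ≡ 1, so λ ≡ 0.
  x = λ² - 3 - 24 = 0 - 27 ≡ 4; y = λ·(3 - 4) - 2 ≡ 29. → (4, 29)
double: tangent at (4, 29): λ = (3·4² + 25)/(2·29) ≡ 11/27. 27⁻¹ ≡ 23 (mod 31), so λ ≡ 11·23 ≡ 5.
  x = λ² - 4 - 4 = 25 - 8 ≡ 17; y = λ·(4 - 17) - 29 ≡ 30. → (17, 30)
add Q: (17, 30) + (24, 2). λ = (2 - 30)/(24 - 17) ≡ 3/7 mod 31. 7⁻¹ ≡ 9 (mod 31) since 7·9 = 63 ≡ 1, so λ ≡ 27.
  x = λ² - 17 - 24 = 729 - 41 ≡ 6; y = λ·(17 - 6) - 30 ≡ 19. → (6, 19)

(6, 19)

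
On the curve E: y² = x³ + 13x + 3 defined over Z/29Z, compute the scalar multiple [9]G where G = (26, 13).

Double-and-add on 9 = (1001)₂. Start with G = (26, 13) for the leading 1-bit.
double: tangent at (26, 13): λ = (3·26² + 13)/(2·13) ≡ 11/26. 26⁻¹ ≡ 19 (mod 29) since 26·19 = 494 ≡ 1, so λ ≡ 11·19 ≡ 6.
  x = λ² - 26 - 26 = 36 - 52 ≡ 13; y = λ·(26 - 13) - 13 ≡ 7. → (13, 7)
double: tangent at (13, 7): λ = (3·13² + 13)/(2·7) ≡ 27/14. 14⁻¹ ≡ 27 (mod 29) since 14·27 = 378 ≡ 1, so λ ≡ 27·27 ≡ 4.
  x = λ² - 13 - 13 = 16 - 26 ≡ 19; y = λ·(13 - 19) - 7 ≡ 27. → (19, 27)
double: tangent at (19, 27): λ = (3·19² + 13)/(2·27) ≡ 23/25. 25⁻¹ ≡ 7 (mod 29), so λ ≡ 23·7 ≡ 16.
  x = λ² - 19 - 19 = 256 - 38 ≡ 15; y = λ·(19 - 15) - 27 ≡ 8. → (15, 8)
add G: (15, 8) + (26, 13). λ = (13 - 8)/(26 - 15) ≡ 5/11 mod 29. 11⁻¹ ≡ 8 (mod 29), so λ ≡ 11.
  x = λ² - 15 - 26 = 121 - 41 ≡ 22; y = λ·(15 - 22) - 8 ≡ 2. → (22, 2)

(22, 2)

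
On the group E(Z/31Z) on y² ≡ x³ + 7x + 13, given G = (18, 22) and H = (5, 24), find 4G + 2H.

First 4G:
Repeated addition: build up to 4G.
2G: tangent at (18, 22): λ = (3·18² + 7)/(2·22) ≡ 18/13. 13⁻¹ ≡ 12 (mod 31) since 13·12 = 156 ≡ 1, so λ ≡ 18·12 ≡ 30.
  x = λ² - 18 - 18 = 900 - 36 ≡ 27; y = λ·(18 - 27) - 22 ≡ 18. → (27, 18)
3G: (27, 18) + (18, 22). λ = (22 - 18)/(18 - 27) ≡ 4/22 mod 31. 22⁻¹ ≡ 24 (mod 31), so λ ≡ 3.
  x = λ² - 27 - 18 = 9 - 45 ≡ 26; y = λ·(27 - 26) - 18 ≡ 16. → (26, 16)
4G: (26, 16) + (18, 22). λ = (22 - 16)/(18 - 26) ≡ 6/23 mod 31. 23⁻¹ ≡ 27 (mod 31) since 23·27 = 621 ≡ 1, so λ ≡ 7.
  x = λ² - 26 - 18 = 49 - 44 ≡ 5; y = λ·(26 - 5) - 16 ≡ 7. → (5, 7)
4G = (5, 7).
Next 2H:
Repeated addition: build up to 2H.
2H: tangent at (5, 24): λ = (3·5² + 7)/(2·24) ≡ 20/17. 17⁻¹ ≡ 11 (mod 31) since 17·11 = 187 ≡ 1, so λ ≡ 20·11 ≡ 3.
  x = λ² - 5 - 5 = 9 - 10 ≡ 30; y = λ·(5 - 30) - 24 ≡ 25. → (30, 25)
2H = (30, 25).
Finally 4G + 2H:
(5, 7) + (30, 25). λ = (25 - 7)/(30 - 5) ≡ 18/25 mod 31. 25⁻¹ ≡ 5 (mod 31), so λ ≡ 28.
  x = λ² - 5 - 30 = 784 - 35 ≡ 5; y = λ·(5 - 5) - 7 ≡ 24. → (5, 24)

(5, 24)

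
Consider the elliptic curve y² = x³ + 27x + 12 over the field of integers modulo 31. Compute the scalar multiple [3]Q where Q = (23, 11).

Repeated addition: build up to 3Q.
2Q: tangent at (23, 11): λ = (3·23² + 27)/(2·11) ≡ 2/22. 22⁻¹ ≡ 24 (mod 31) since 22·24 = 528 ≡ 1, so λ ≡ 2·24 ≡ 17.
  x = λ² - 23 - 23 = 289 - 46 ≡ 26; y = λ·(23 - 26) - 11 ≡ 0. → (26, 0)
3Q: (26, 0) + (23, 11). λ = (11 - 0)/(23 - 26) ≡ 11/28 mod 31. 28⁻¹ ≡ 10 (mod 31), so λ ≡ 17.
  x = λ² - 26 - 23 = 289 - 49 ≡ 23; y = λ·(26 - 23) - 0 ≡ 20. → (23, 20)

(23, 20)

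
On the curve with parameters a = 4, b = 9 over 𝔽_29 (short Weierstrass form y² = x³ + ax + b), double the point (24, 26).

tangent at (24, 26): λ = (3·24² + 4)/(2·26) ≡ 21/23. 23⁻¹ ≡ 24 (mod 29), so λ ≡ 21·24 ≡ 11.
  x = λ² - 24 - 24 = 121 - 48 ≡ 15; y = λ·(24 - 15) - 26 ≡ 15. → (15, 15)

(15, 15)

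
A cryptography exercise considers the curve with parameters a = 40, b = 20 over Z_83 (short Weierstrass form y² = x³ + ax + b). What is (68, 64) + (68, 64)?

(56, 16)

tangent at (68, 64): λ = (3·68² + 40)/(2·64) ≡ 51/45. 45⁻¹ ≡ 24 (mod 83), so λ ≡ 51·24 ≡ 62.
  x = λ² - 68 - 68 = 3844 - 136 ≡ 56; y = λ·(68 - 56) - 64 ≡ 16. → (56, 16)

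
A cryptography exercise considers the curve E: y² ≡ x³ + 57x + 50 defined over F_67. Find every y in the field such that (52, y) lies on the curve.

none

x³ + 57x + 50 = 143622 ≡ 41 (mod 67).
41 is a non-residue mod 67; no y exists.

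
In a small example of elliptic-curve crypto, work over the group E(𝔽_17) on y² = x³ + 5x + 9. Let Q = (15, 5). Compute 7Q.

Double-and-add on 7 = (111)₂. Start with Q = (15, 5) for the leading 1-bit.
double: tangent at (15, 5): λ = (3·15² + 5)/(2·5) ≡ 0/10. 10⁻¹ ≡ 12 (mod 17), so λ ≡ 0·12 ≡ 0.
  x = λ² - 15 - 15 = 0 - 30 ≡ 4; y = λ·(15 - 4) - 5 ≡ 12. → (4, 12)
add Q: (4, 12) + (15, 5). λ = (5 - 12)/(15 - 4) ≡ 10/11 mod 17. 11⁻¹ ≡ 14 (mod 17), so λ ≡ 4.
  x = λ² - 4 - 15 = 16 - 19 ≡ 14; y = λ·(4 - 14) - 12 ≡ 16. → (14, 16)
double: tangent at (14, 16): λ = (3·14² + 5)/(2·16) ≡ 15/15. 15⁻¹ ≡ 8 (mod 17) since 15·8 = 120 ≡ 1, so λ ≡ 15·8 ≡ 1.
  x = λ² - 14 - 14 = 1 - 28 ≡ 7; y = λ·(14 - 7) - 16 ≡ 8. → (7, 8)
add Q: (7, 8) + (15, 5). λ = (5 - 8)/(15 - 7) ≡ 14/8 mod 17. 8⁻¹ ≡ 15 (mod 17) since 8·15 = 120 ≡ 1, so λ ≡ 6.
  x = λ² - 7 - 15 = 36 - 22 ≡ 14; y = λ·(7 - 14) - 8 ≡ 1. → (14, 1)

(14, 1)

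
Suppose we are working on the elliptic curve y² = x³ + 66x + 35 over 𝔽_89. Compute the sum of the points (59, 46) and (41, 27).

(59, 46) + (41, 27). λ = (27 - 46)/(41 - 59) ≡ 70/71 mod 89. 71⁻¹ ≡ 84 (mod 89) since 71·84 = 5964 ≡ 1, so λ ≡ 6.
  x = λ² - 59 - 41 = 36 - 100 ≡ 25; y = λ·(59 - 25) - 46 ≡ 69. → (25, 69)

(25, 69)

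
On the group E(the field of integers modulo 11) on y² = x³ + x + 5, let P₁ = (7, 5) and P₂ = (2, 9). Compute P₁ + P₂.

(0, 7)

(7, 5) + (2, 9). λ = (9 - 5)/(2 - 7) ≡ 4/6 mod 11. 6⁻¹ ≡ 2 (mod 11), so λ ≡ 8.
  x = λ² - 7 - 2 = 64 - 9 ≡ 0; y = λ·(7 - 0) - 5 ≡ 7. → (0, 7)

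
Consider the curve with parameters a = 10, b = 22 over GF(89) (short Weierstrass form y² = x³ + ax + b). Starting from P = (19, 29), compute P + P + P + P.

Double-and-add on 4 = (100)₂. Start with P = (19, 29) for the leading 1-bit.
double: tangent at (19, 29): λ = (3·19² + 10)/(2·29) ≡ 25/58. 58⁻¹ ≡ 66 (mod 89) since 58·66 = 3828 ≡ 1, so λ ≡ 25·66 ≡ 48.
  x = λ² - 19 - 19 = 2304 - 38 ≡ 41; y = λ·(19 - 41) - 29 ≡ 72. → (41, 72)
double: tangent at (41, 72): λ = (3·41² + 10)/(2·72) ≡ 69/55. 55⁻¹ ≡ 34 (mod 89), so λ ≡ 69·34 ≡ 32.
  x = λ² - 41 - 41 = 1024 - 82 ≡ 52; y = λ·(41 - 52) - 72 ≡ 21. → (52, 21)

(52, 21)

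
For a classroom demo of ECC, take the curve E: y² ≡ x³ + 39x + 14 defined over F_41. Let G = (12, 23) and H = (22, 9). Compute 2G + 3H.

First 2G:
Repeated addition: build up to 2G.
2G: tangent at (12, 23): λ = (3·12² + 39)/(2·23) ≡ 20/5. 5⁻¹ ≡ 33 (mod 41) since 5·33 = 165 ≡ 1, so λ ≡ 20·33 ≡ 4.
  x = λ² - 12 - 12 = 16 - 24 ≡ 33; y = λ·(12 - 33) - 23 ≡ 16. → (33, 16)
2G = (33, 16).
Next 3H:
Repeated addition: build up to 3H.
2H: tangent at (22, 9): λ = (3·22² + 39)/(2·9) ≡ 15/18. 18⁻¹ ≡ 16 (mod 41), so λ ≡ 15·16 ≡ 35.
  x = λ² - 22 - 22 = 1225 - 44 ≡ 33; y = λ·(22 - 33) - 9 ≡ 16. → (33, 16)
3H: (33, 16) + (22, 9). λ = (9 - 16)/(22 - 33) ≡ 34/30 mod 41. 30⁻¹ ≡ 26 (mod 41), so λ ≡ 23.
  x = λ² - 33 - 22 = 529 - 55 ≡ 23; y = λ·(33 - 23) - 16 ≡ 9. → (23, 9)
3H = (23, 9).
Finally 2G + 3H:
(33, 16) + (23, 9). λ = (9 - 16)/(23 - 33) ≡ 34/31 mod 41. 31⁻¹ ≡ 4 (mod 41), so λ ≡ 13.
  x = λ² - 33 - 23 = 169 - 56 ≡ 31; y = λ·(33 - 31) - 16 ≡ 10. → (31, 10)

(31, 10)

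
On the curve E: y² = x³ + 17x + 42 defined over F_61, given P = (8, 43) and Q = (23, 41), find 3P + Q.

First 3P:
Repeated addition: build up to 3P.
2P: tangent at (8, 43): λ = (3·8² + 17)/(2·43) ≡ 26/25. 25⁻¹ ≡ 22 (mod 61), so λ ≡ 26·22 ≡ 23.
  x = λ² - 8 - 8 = 529 - 16 ≡ 25; y = λ·(8 - 25) - 43 ≡ 54. → (25, 54)
3P: (25, 54) + (8, 43). λ = (43 - 54)/(8 - 25) ≡ 50/44 mod 61. 44⁻¹ ≡ 43 (mod 61), so λ ≡ 15.
  x = λ² - 25 - 8 = 225 - 33 ≡ 9; y = λ·(25 - 9) - 54 ≡ 3. → (9, 3)
3P = (9, 3).
Finally 3P + Q:
(9, 3) + (23, 41). λ = (41 - 3)/(23 - 9) ≡ 38/14 mod 61. 14⁻¹ ≡ 48 (mod 61), so λ ≡ 55.
  x = λ² - 9 - 23 = 3025 - 32 ≡ 4; y = λ·(9 - 4) - 3 ≡ 28. → (4, 28)

(4, 28)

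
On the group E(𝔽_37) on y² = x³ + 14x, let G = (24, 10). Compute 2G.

tangent at (24, 10): λ = (3·24² + 14)/(2·10) ≡ 3/20. 20⁻¹ ≡ 13 (mod 37) since 20·13 = 260 ≡ 1, so λ ≡ 3·13 ≡ 2.
  x = λ² - 24 - 24 = 4 - 48 ≡ 30; y = λ·(24 - 30) - 10 ≡ 15. → (30, 15)

(30, 15)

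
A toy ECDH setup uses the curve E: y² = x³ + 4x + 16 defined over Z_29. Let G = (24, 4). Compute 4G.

Repeated addition: build up to 4G.
2G: tangent at (24, 4): λ = (3·24² + 4)/(2·4) ≡ 21/8. 8⁻¹ ≡ 11 (mod 29) since 8·11 = 88 ≡ 1, so λ ≡ 21·11 ≡ 28.
  x = λ² - 24 - 24 = 784 - 48 ≡ 11; y = λ·(24 - 11) - 4 ≡ 12. → (11, 12)
3G: (11, 12) + (24, 4). λ = (4 - 12)/(24 - 11) ≡ 21/13 mod 29. 13⁻¹ ≡ 9 (mod 29) since 13·9 = 117 ≡ 1, so λ ≡ 15.
  x = λ² - 11 - 24 = 225 - 35 ≡ 16; y = λ·(11 - 16) - 12 ≡ 0. → (16, 0)
4G: (16, 0) + (24, 4). λ = (4 - 0)/(24 - 16) ≡ 4/8 mod 29. 8⁻¹ ≡ 11 (mod 29), so λ ≡ 15.
  x = λ² - 16 - 24 = 225 - 40 ≡ 11; y = λ·(16 - 11) - 0 ≡ 17. → (11, 17)

(11, 17)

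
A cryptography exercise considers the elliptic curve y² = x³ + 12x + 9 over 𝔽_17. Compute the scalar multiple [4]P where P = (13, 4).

Double-and-add on 4 = (100)₂. Start with P = (13, 4) for the leading 1-bit.
double: tangent at (13, 4): λ = (3·13² + 12)/(2·4) ≡ 9/8. 8⁻¹ ≡ 15 (mod 17) since 8·15 = 120 ≡ 1, so λ ≡ 9·15 ≡ 16.
  x = λ² - 13 - 13 = 256 - 26 ≡ 9; y = λ·(13 - 9) - 4 ≡ 9. → (9, 9)
double: tangent at (9, 9): λ = (3·9² + 12)/(2·9) ≡ 0/1. 1⁻¹ ≡ 1 (mod 17), so λ ≡ 0·1 ≡ 0.
  x = λ² - 9 - 9 = 0 - 18 ≡ 16; y = λ·(9 - 16) - 9 ≡ 8. → (16, 8)

(16, 8)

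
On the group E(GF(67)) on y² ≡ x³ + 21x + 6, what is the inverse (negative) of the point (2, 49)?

(2, 18)

-(2, 49) = (2, -49 mod 67) = (2, 18).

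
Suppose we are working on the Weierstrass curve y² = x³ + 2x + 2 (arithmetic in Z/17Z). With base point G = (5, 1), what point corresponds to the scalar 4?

Repeated addition: build up to 4G.
2G: tangent at (5, 1): λ = (3·5² + 2)/(2·1) ≡ 9/2. 2⁻¹ ≡ 9 (mod 17), so λ ≡ 9·9 ≡ 13.
  x = λ² - 5 - 5 = 169 - 10 ≡ 6; y = λ·(5 - 6) - 1 ≡ 3. → (6, 3)
3G: (6, 3) + (5, 1). λ = (1 - 3)/(5 - 6) ≡ 15/16 mod 17. 16⁻¹ ≡ 16 (mod 17), so λ ≡ 2.
  x = λ² - 6 - 5 = 4 - 11 ≡ 10; y = λ·(6 - 10) - 3 ≡ 6. → (10, 6)
4G: (10, 6) + (5, 1). λ = (1 - 6)/(5 - 10) ≡ 12/12 mod 17. 12⁻¹ ≡ 10 (mod 17) since 12·10 = 120 ≡ 1, so λ ≡ 1.
  x = λ² - 10 - 5 = 1 - 15 ≡ 3; y = λ·(10 - 3) - 6 ≡ 1. → (3, 1)

(3, 1)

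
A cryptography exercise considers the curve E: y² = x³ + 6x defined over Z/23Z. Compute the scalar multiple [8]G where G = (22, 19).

(9, 22)

Repeated addition: build up to 8G.
2G: tangent at (22, 19): λ = (3·22² + 6)/(2·19) ≡ 9/15. 15⁻¹ ≡ 20 (mod 23) since 15·20 = 300 ≡ 1, so λ ≡ 9·20 ≡ 19.
  x = λ² - 22 - 22 = 361 - 44 ≡ 18; y = λ·(22 - 18) - 19 ≡ 11. → (18, 11)
3G: (18, 11) + (22, 19). λ = (19 - 11)/(22 - 18) ≡ 8/4 mod 23. 4⁻¹ ≡ 6 (mod 23), so λ ≡ 2.
  x = λ² - 18 - 22 = 4 - 40 ≡ 10; y = λ·(18 - 10) - 11 ≡ 5. → (10, 5)
4G: (10, 5) + (22, 19). λ = (19 - 5)/(22 - 10) ≡ 14/12 mod 23. 12⁻¹ ≡ 2 (mod 23), so λ ≡ 5.
  x = λ² - 10 - 22 = 25 - 32 ≡ 16; y = λ·(10 - 16) - 5 ≡ 11. → (16, 11)
5G: (16, 11) + (22, 19). λ = (19 - 11)/(22 - 16) ≡ 8/6 mod 23. 6⁻¹ ≡ 4 (mod 23) since 6·4 = 24 ≡ 1, so λ ≡ 9.
  x = λ² - 16 - 22 = 81 - 38 ≡ 20; y = λ·(16 - 20) - 11 ≡ 22. → (20, 22)
6G: (20, 22) + (22, 19). λ = (19 - 22)/(22 - 20) ≡ 20/2 mod 23. 2⁻¹ ≡ 12 (mod 23) since 2·12 = 24 ≡ 1, so λ ≡ 10.
  x = λ² - 20 - 22 = 100 - 42 ≡ 12; y = λ·(20 - 12) - 22 ≡ 12. → (12, 12)
7G: (12, 12) + (22, 19). λ = (19 - 12)/(22 - 12) ≡ 7/10 mod 23. 10⁻¹ ≡ 7 (mod 23), so λ ≡ 3.
  x = λ² - 12 - 22 = 9 - 34 ≡ 21; y = λ·(12 - 21) - 12 ≡ 7. → (21, 7)
8G: (21, 7) + (22, 19). λ = (19 - 7)/(22 - 21) ≡ 12/1 mod 23. 1⁻¹ ≡ 1 (mod 23) since 1·1 = 1 ≡ 1, so λ ≡ 12.
  x = λ² - 21 - 22 = 144 - 43 ≡ 9; y = λ·(21 - 9) - 7 ≡ 22. → (9, 22)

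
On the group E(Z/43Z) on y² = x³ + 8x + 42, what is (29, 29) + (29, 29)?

tangent at (29, 29): λ = (3·29² + 8)/(2·29) ≡ 37/15. 15⁻¹ ≡ 23 (mod 43), so λ ≡ 37·23 ≡ 34.
  x = λ² - 29 - 29 = 1156 - 58 ≡ 23; y = λ·(29 - 23) - 29 ≡ 3. → (23, 3)

(23, 3)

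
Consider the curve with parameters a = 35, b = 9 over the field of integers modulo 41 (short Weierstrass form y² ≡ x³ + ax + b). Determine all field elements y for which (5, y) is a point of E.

x³ + 35x + 9 = 309 ≡ 22 (mod 41).
22 is a non-residue mod 41; no y exists.

none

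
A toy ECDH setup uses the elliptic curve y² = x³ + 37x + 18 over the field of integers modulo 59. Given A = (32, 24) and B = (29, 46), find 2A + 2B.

(11, 24)

First 2A:
Repeated addition: build up to 2A.
2A: tangent at (32, 24): λ = (3·32² + 37)/(2·24) ≡ 41/48. 48⁻¹ ≡ 16 (mod 59) since 48·16 = 768 ≡ 1, so λ ≡ 41·16 ≡ 7.
  x = λ² - 32 - 32 = 49 - 64 ≡ 44; y = λ·(32 - 44) - 24 ≡ 10. → (44, 10)
2A = (44, 10).
Next 2B:
Repeated addition: build up to 2B.
2B: tangent at (29, 46): λ = (3·29² + 37)/(2·46) ≡ 23/33. 33⁻¹ ≡ 34 (mod 59) since 33·34 = 1122 ≡ 1, so λ ≡ 23·34 ≡ 15.
  x = λ² - 29 - 29 = 225 - 58 ≡ 49; y = λ·(29 - 49) - 46 ≡ 8. → (49, 8)
2B = (49, 8).
Finally 2A + 2B:
(44, 10) + (49, 8). λ = (8 - 10)/(49 - 44) ≡ 57/5 mod 59. 5⁻¹ ≡ 12 (mod 59), so λ ≡ 35.
  x = λ² - 44 - 49 = 1225 - 93 ≡ 11; y = λ·(44 - 11) - 10 ≡ 24. → (11, 24)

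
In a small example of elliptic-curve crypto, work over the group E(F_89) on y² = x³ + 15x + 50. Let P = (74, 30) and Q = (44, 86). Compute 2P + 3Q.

First 2P:
Repeated addition: build up to 2P.
2P: tangent at (74, 30): λ = (3·74² + 15)/(2·30) ≡ 67/60. 60⁻¹ ≡ 46 (mod 89), so λ ≡ 67·46 ≡ 56.
  x = λ² - 74 - 74 = 3136 - 148 ≡ 51; y = λ·(74 - 51) - 30 ≡ 12. → (51, 12)
2P = (51, 12).
Next 3Q:
Repeated addition: build up to 3Q.
2Q: tangent at (44, 86): λ = (3·44² + 15)/(2·86) ≡ 38/83. 83⁻¹ ≡ 74 (mod 89), so λ ≡ 38·74 ≡ 53.
  x = λ² - 44 - 44 = 2809 - 88 ≡ 51; y = λ·(44 - 51) - 86 ≡ 77. → (51, 77)
3Q: (51, 77) + (44, 86). λ = (86 - 77)/(44 - 51) ≡ 9/82 mod 89. 82⁻¹ ≡ 38 (mod 89) since 82·38 = 3116 ≡ 1, so λ ≡ 75.
  x = λ² - 51 - 44 = 5625 - 95 ≡ 12; y = λ·(51 - 12) - 77 ≡ 0. → (12, 0)
3Q = (12, 0).
Finally 2P + 3Q:
(51, 12) + (12, 0). λ = (0 - 12)/(12 - 51) ≡ 77/50 mod 89. 50⁻¹ ≡ 73 (mod 89) since 50·73 = 3650 ≡ 1, so λ ≡ 14.
  x = λ² - 51 - 12 = 196 - 63 ≡ 44; y = λ·(51 - 44) - 12 ≡ 86. → (44, 86)

(44, 86)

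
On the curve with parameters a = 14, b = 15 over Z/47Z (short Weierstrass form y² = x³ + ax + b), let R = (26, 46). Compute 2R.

tangent at (26, 46): λ = (3·26² + 14)/(2·46) ≡ 21/45. 45⁻¹ ≡ 23 (mod 47), so λ ≡ 21·23 ≡ 13.
  x = λ² - 26 - 26 = 169 - 52 ≡ 23; y = λ·(26 - 23) - 46 ≡ 40. → (23, 40)

(23, 40)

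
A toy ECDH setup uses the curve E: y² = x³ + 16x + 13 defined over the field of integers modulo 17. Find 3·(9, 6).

(6, 6)

Write Q = (9, 6).
Repeated addition: build up to 3Q.
2Q: tangent at (9, 6): λ = (3·9² + 16)/(2·6) ≡ 4/12. 12⁻¹ ≡ 10 (mod 17) since 12·10 = 120 ≡ 1, so λ ≡ 4·10 ≡ 6.
  x = λ² - 9 - 9 = 36 - 18 ≡ 1; y = λ·(9 - 1) - 6 ≡ 8. → (1, 8)
3Q: (1, 8) + (9, 6). λ = (6 - 8)/(9 - 1) ≡ 15/8 mod 17. 8⁻¹ ≡ 15 (mod 17), so λ ≡ 4.
  x = λ² - 1 - 9 = 16 - 10 ≡ 6; y = λ·(1 - 6) - 8 ≡ 6. → (6, 6)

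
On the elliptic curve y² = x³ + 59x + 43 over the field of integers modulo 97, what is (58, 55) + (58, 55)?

(24, 65)

tangent at (58, 55): λ = (3·58² + 59)/(2·55) ≡ 63/13. 13⁻¹ ≡ 15 (mod 97), so λ ≡ 63·15 ≡ 72.
  x = λ² - 58 - 58 = 5184 - 116 ≡ 24; y = λ·(58 - 24) - 55 ≡ 65. → (24, 65)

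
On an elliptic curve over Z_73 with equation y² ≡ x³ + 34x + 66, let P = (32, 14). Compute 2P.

(17, 70)

tangent at (32, 14): λ = (3·32² + 34)/(2·14) ≡ 40/28. 28⁻¹ ≡ 60 (mod 73) since 28·60 = 1680 ≡ 1, so λ ≡ 40·60 ≡ 64.
  x = λ² - 32 - 32 = 4096 - 64 ≡ 17; y = λ·(32 - 17) - 14 ≡ 70. → (17, 70)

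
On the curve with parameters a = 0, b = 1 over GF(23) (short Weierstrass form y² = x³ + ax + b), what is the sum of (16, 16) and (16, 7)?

The two points share x = 16 and their y-coordinates satisfy 16 + 7 ≡ 0 (mod 23), so they are inverses. Their sum is the point at infinity.

O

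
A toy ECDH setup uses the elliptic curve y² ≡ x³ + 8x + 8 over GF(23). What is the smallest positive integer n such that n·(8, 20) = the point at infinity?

10

2P: tangent at (8, 20): λ = (3·8² + 8)/(2·20) ≡ 16/17. 17⁻¹ ≡ 19 (mod 23), so λ ≡ 16·19 ≡ 5.
  x = λ² - 8 - 8 = 25 - 16 ≡ 9; y = λ·(8 - 9) - 20 ≡ 21. → (9, 21)
3P: (9, 21) + (8, 20). λ = (20 - 21)/(8 - 9) ≡ 22/22 mod 23. 22⁻¹ ≡ 22 (mod 23), so λ ≡ 1.
  x = λ² - 9 - 8 = 1 - 17 ≡ 7; y = λ·(9 - 7) - 21 ≡ 4. → (7, 4)
4P: (7, 4) + (8, 20). λ = (20 - 4)/(8 - 7) ≡ 16/1 mod 23. 1⁻¹ ≡ 1 (mod 23) since 1·1 = 1 ≡ 1, so λ ≡ 16.
  x = λ² - 7 - 8 = 256 - 15 ≡ 11; y = λ·(7 - 11) - 4 ≡ 1. → (11, 1)
5P: (11, 1) + (8, 20). λ = (20 - 1)/(8 - 11) ≡ 19/20 mod 23. 20⁻¹ ≡ 15 (mod 23), so λ ≡ 9.
  x = λ² - 11 - 8 = 81 - 19 ≡ 16; y = λ·(11 - 16) - 1 ≡ 0. → (16, 0)
6P: (16, 0) + (8, 20). λ = (20 - 0)/(8 - 16) ≡ 20/15 mod 23. 15⁻¹ ≡ 20 (mod 23) since 15·20 = 300 ≡ 1, so λ ≡ 9.
  x = λ² - 16 - 8 = 81 - 24 ≡ 11; y = λ·(16 - 11) - 0 ≡ 22. → (11, 22)
7P: (11, 22) + (8, 20). λ = (20 - 22)/(8 - 11) ≡ 21/20 mod 23. 20⁻¹ ≡ 15 (mod 23), so λ ≡ 16.
  x = λ² - 11 - 8 = 256 - 19 ≡ 7; y = λ·(11 - 7) - 22 ≡ 19. → (7, 19)
8P: (7, 19) + (8, 20). λ = (20 - 19)/(8 - 7) ≡ 1/1 mod 23. 1⁻¹ ≡ 1 (mod 23), so λ ≡ 1.
  x = λ² - 7 - 8 = 1 - 15 ≡ 9; y = λ·(7 - 9) - 19 ≡ 2. → (9, 2)
9P: (9, 2) + (8, 20). λ = (20 - 2)/(8 - 9) ≡ 18/22 mod 23. 22⁻¹ ≡ 22 (mod 23), so λ ≡ 5.
  x = λ² - 9 - 8 = 25 - 17 ≡ 8; y = λ·(9 - 8) - 2 ≡ 3. → (8, 3)
10P: (8, 3) + (8, 20): same x and y₁ ≡ -y₂, so the sum is the point at infinity.
10P = the point at infinity, so the order is 10.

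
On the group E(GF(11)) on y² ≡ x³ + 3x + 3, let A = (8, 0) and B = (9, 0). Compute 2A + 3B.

(9, 0)

First 2A:
Repeated addition: build up to 2A.
2A: (8, 0) + (8, 0): same x and y₁ ≡ -y₂, so the sum is O.
2A = O.
Next 3B:
Repeated addition: build up to 3B.
2B: (9, 0) + (9, 0): same x and y₁ ≡ -y₂, so the sum is O.
3B: O + (9, 0) = (9, 0) (identity).
3B = (9, 0).
Finally 2A + 3B:
O + (9, 0) = (9, 0) (identity).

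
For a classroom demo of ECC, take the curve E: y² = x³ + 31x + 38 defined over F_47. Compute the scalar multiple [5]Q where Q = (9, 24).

Repeated addition: build up to 5Q.
2Q: tangent at (9, 24): λ = (3·9² + 31)/(2·24) ≡ 39/1. 1⁻¹ ≡ 1 (mod 47), so λ ≡ 39·1 ≡ 39.
  x = λ² - 9 - 9 = 1521 - 18 ≡ 46; y = λ·(9 - 46) - 24 ≡ 37. → (46, 37)
3Q: (46, 37) + (9, 24). λ = (24 - 37)/(9 - 46) ≡ 34/10 mod 47. 10⁻¹ ≡ 33 (mod 47), so λ ≡ 41.
  x = λ² - 46 - 9 = 1681 - 55 ≡ 28; y = λ·(46 - 28) - 37 ≡ 43. → (28, 43)
4Q: (28, 43) + (9, 24). λ = (24 - 43)/(9 - 28) ≡ 28/28 mod 47. 28⁻¹ ≡ 42 (mod 47), so λ ≡ 1.
  x = λ² - 28 - 9 = 1 - 37 ≡ 11; y = λ·(28 - 11) - 43 ≡ 21. → (11, 21)
5Q: (11, 21) + (9, 24). λ = (24 - 21)/(9 - 11) ≡ 3/45 mod 47. 45⁻¹ ≡ 23 (mod 47), so λ ≡ 22.
  x = λ² - 11 - 9 = 484 - 20 ≡ 41; y = λ·(11 - 41) - 21 ≡ 24. → (41, 24)

(41, 24)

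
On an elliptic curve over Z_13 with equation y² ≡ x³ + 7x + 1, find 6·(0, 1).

(9, 0)

Write Q = (0, 1).
Double-and-add on 6 = (110)₂. Start with Q = (0, 1) for the leading 1-bit.
double: tangent at (0, 1): λ = (3·0² + 7)/(2·1) ≡ 7/2. 2⁻¹ ≡ 7 (mod 13), so λ ≡ 7·7 ≡ 10.
  x = λ² - 0 - 0 = 100 - 0 ≡ 9; y = λ·(0 - 9) - 1 ≡ 0. → (9, 0)
add Q: (9, 0) + (0, 1). λ = (1 - 0)/(0 - 9) ≡ 1/4 mod 13. 4⁻¹ ≡ 10 (mod 13) since 4·10 = 40 ≡ 1, so λ ≡ 10.
  x = λ² - 9 - 0 = 100 - 9 ≡ 0; y = λ·(9 - 0) - 0 ≡ 12. → (0, 12)
double: tangent at (0, 12): λ = (3·0² + 7)/(2·12) ≡ 7/11. 11⁻¹ ≡ 6 (mod 13) since 11·6 = 66 ≡ 1, so λ ≡ 7·6 ≡ 3.
  x = λ² - 0 - 0 = 9 - 0 ≡ 9; y = λ·(0 - 9) - 12 ≡ 0. → (9, 0)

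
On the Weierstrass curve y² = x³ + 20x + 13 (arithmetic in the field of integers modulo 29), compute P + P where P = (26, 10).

(10, 16)

tangent at (26, 10): λ = (3·26² + 20)/(2·10) ≡ 18/20. 20⁻¹ ≡ 16 (mod 29) since 20·16 = 320 ≡ 1, so λ ≡ 18·16 ≡ 27.
  x = λ² - 26 - 26 = 729 - 52 ≡ 10; y = λ·(26 - 10) - 10 ≡ 16. → (10, 16)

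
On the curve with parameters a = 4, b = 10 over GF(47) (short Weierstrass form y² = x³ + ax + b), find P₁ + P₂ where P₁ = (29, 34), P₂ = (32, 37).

(29, 34) + (32, 37). λ = (37 - 34)/(32 - 29) ≡ 3/3 mod 47. 3⁻¹ ≡ 16 (mod 47) since 3·16 = 48 ≡ 1, so λ ≡ 1.
  x = λ² - 29 - 32 = 1 - 61 ≡ 34; y = λ·(29 - 34) - 34 ≡ 8. → (34, 8)

(34, 8)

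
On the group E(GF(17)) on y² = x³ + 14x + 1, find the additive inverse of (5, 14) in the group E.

-(5, 14) = (5, -14 mod 17) = (5, 3).

(5, 3)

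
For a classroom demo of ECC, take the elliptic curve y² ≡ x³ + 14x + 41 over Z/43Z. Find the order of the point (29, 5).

2P: tangent at (29, 5): λ = (3·29² + 14)/(2·5) ≡ 0/10. 10⁻¹ ≡ 13 (mod 43), so λ ≡ 0·13 ≡ 0.
  x = λ² - 29 - 29 = 0 - 58 ≡ 28; y = λ·(29 - 28) - 5 ≡ 38. → (28, 38)
3P: (28, 38) + (29, 5). λ = (5 - 38)/(29 - 28) ≡ 10/1 mod 43. 1⁻¹ ≡ 1 (mod 43) since 1·1 = 1 ≡ 1, so λ ≡ 10.
  x = λ² - 28 - 29 = 100 - 57 ≡ 0; y = λ·(28 - 0) - 38 ≡ 27. → (0, 27)
4P: (0, 27) + (29, 5). λ = (5 - 27)/(29 - 0) ≡ 21/29 mod 43. 29⁻¹ ≡ 3 (mod 43) since 29·3 = 87 ≡ 1, so λ ≡ 20.
  x = λ² - 0 - 29 = 400 - 29 ≡ 27; y = λ·(0 - 27) - 27 ≡ 35. → (27, 35)
5P: (27, 35) + (29, 5). λ = (5 - 35)/(29 - 27) ≡ 13/2 mod 43. 2⁻¹ ≡ 22 (mod 43) since 2·22 = 44 ≡ 1, so λ ≡ 28.
  x = λ² - 27 - 29 = 784 - 56 ≡ 40; y = λ·(27 - 40) - 35 ≡ 31. → (40, 31)
6P: (40, 31) + (29, 5). λ = (5 - 31)/(29 - 40) ≡ 17/32 mod 43. 32⁻¹ ≡ 39 (mod 43) since 32·39 = 1248 ≡ 1, so λ ≡ 18.
  x = λ² - 40 - 29 = 324 - 69 ≡ 40; y = λ·(40 - 40) - 31 ≡ 12. → (40, 12)
7P: (40, 12) + (29, 5). λ = (5 - 12)/(29 - 40) ≡ 36/32 mod 43. 32⁻¹ ≡ 39 (mod 43) since 32·39 = 1248 ≡ 1, so λ ≡ 28.
  x = λ² - 40 - 29 = 784 - 69 ≡ 27; y = λ·(40 - 27) - 12 ≡ 8. → (27, 8)
8P: (27, 8) + (29, 5). λ = (5 - 8)/(29 - 27) ≡ 40/2 mod 43. 2⁻¹ ≡ 22 (mod 43) since 2·22 = 44 ≡ 1, so λ ≡ 20.
  x = λ² - 27 - 29 = 400 - 56 ≡ 0; y = λ·(27 - 0) - 8 ≡ 16. → (0, 16)
9P: (0, 16) + (29, 5). λ = (5 - 16)/(29 - 0) ≡ 32/29 mod 43. 29⁻¹ ≡ 3 (mod 43), so λ ≡ 10.
  x = λ² - 0 - 29 = 100 - 29 ≡ 28; y = λ·(0 - 28) - 16 ≡ 5. → (28, 5)
10P: (28, 5) + (29, 5). λ = (5 - 5)/(29 - 28) ≡ 0/1 mod 43. 1⁻¹ ≡ 1 (mod 43), so λ ≡ 0.
  x = λ² - 28 - 29 = 0 - 57 ≡ 29; y = λ·(28 - 29) - 5 ≡ 38. → (29, 38)
11P: (29, 38) + (29, 5): same x and y₁ ≡ -y₂, so the sum is the point at infinity.
11P = the point at infinity, so the order is 11.

11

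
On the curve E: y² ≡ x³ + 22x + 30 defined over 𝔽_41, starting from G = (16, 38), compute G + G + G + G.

(4, 31)

Double-and-add on 4 = (100)₂. Start with G = (16, 38) for the leading 1-bit.
double: tangent at (16, 38): λ = (3·16² + 22)/(2·38) ≡ 11/35. 35⁻¹ ≡ 34 (mod 41), so λ ≡ 11·34 ≡ 5.
  x = λ² - 16 - 16 = 25 - 32 ≡ 34; y = λ·(16 - 34) - 38 ≡ 36. → (34, 36)
double: tangent at (34, 36): λ = (3·34² + 22)/(2·36) ≡ 5/31. 31⁻¹ ≡ 4 (mod 41), so λ ≡ 5·4 ≡ 20.
  x = λ² - 34 - 34 = 400 - 68 ≡ 4; y = λ·(34 - 4) - 36 ≡ 31. → (4, 31)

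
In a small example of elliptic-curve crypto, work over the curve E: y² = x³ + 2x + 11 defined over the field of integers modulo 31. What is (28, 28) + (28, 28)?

tangent at (28, 28): λ = (3·28² + 2)/(2·28) ≡ 29/25. 25⁻¹ ≡ 5 (mod 31), so λ ≡ 29·5 ≡ 21.
  x = λ² - 28 - 28 = 441 - 56 ≡ 13; y = λ·(28 - 13) - 28 ≡ 8. → (13, 8)

(13, 8)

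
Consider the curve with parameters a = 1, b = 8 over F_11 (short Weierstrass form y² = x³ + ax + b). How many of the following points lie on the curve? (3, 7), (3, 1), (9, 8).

2

(3, 7): 7² ≡ 5, rhs ≡ 5 → on.
(3, 1): 1² ≡ 1, rhs ≡ 5 → off.
(9, 8): 8² ≡ 9, rhs ≡ 9 → on.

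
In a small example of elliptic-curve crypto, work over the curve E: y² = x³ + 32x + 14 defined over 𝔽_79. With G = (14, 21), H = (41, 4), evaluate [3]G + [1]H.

(41, 4)

First 3G:
Repeated addition: build up to 3G.
2G: tangent at (14, 21): λ = (3·14² + 32)/(2·21) ≡ 67/42. 42⁻¹ ≡ 32 (mod 79) since 42·32 = 1344 ≡ 1, so λ ≡ 67·32 ≡ 11.
  x = λ² - 14 - 14 = 121 - 28 ≡ 14; y = λ·(14 - 14) - 21 ≡ 58. → (14, 58)
3G: (14, 58) + (14, 21): same x and y₁ ≡ -y₂, so the sum is 𝒪.
3G = 𝒪.
Finally 3G + H:
𝒪 + (41, 4) = (41, 4) (identity).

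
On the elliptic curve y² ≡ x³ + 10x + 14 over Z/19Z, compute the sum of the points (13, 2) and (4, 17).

(9, 4)

(13, 2) + (4, 17). λ = (17 - 2)/(4 - 13) ≡ 15/10 mod 19. 10⁻¹ ≡ 2 (mod 19) since 10·2 = 20 ≡ 1, so λ ≡ 11.
  x = λ² - 13 - 4 = 121 - 17 ≡ 9; y = λ·(13 - 9) - 2 ≡ 4. → (9, 4)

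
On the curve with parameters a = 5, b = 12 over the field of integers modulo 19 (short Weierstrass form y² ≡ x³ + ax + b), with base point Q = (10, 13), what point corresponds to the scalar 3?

Repeated addition: build up to 3Q.
2Q: tangent at (10, 13): λ = (3·10² + 5)/(2·13) ≡ 1/7. 7⁻¹ ≡ 11 (mod 19), so λ ≡ 1·11 ≡ 11.
  x = λ² - 10 - 10 = 121 - 20 ≡ 6; y = λ·(10 - 6) - 13 ≡ 12. → (6, 12)
3Q: (6, 12) + (10, 13). λ = (13 - 12)/(10 - 6) ≡ 1/4 mod 19. 4⁻¹ ≡ 5 (mod 19), so λ ≡ 5.
  x = λ² - 6 - 10 = 25 - 16 ≡ 9; y = λ·(6 - 9) - 12 ≡ 11. → (9, 11)

(9, 11)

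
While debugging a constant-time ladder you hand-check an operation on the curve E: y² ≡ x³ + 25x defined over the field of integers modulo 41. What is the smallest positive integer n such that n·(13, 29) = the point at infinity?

2P: tangent at (13, 29): λ = (3·13² + 25)/(2·29) ≡ 40/17. 17⁻¹ ≡ 29 (mod 41) since 17·29 = 493 ≡ 1, so λ ≡ 40·29 ≡ 12.
  x = λ² - 13 - 13 = 144 - 26 ≡ 36; y = λ·(13 - 36) - 29 ≡ 23. → (36, 23)
3P: (36, 23) + (13, 29). λ = (29 - 23)/(13 - 36) ≡ 6/18 mod 41. 18⁻¹ ≡ 16 (mod 41) since 18·16 = 288 ≡ 1, so λ ≡ 14.
  x = λ² - 36 - 13 = 196 - 49 ≡ 24; y = λ·(36 - 24) - 23 ≡ 22. → (24, 22)
4P: (24, 22) + (13, 29). λ = (29 - 22)/(13 - 24) ≡ 7/30 mod 41. 30⁻¹ ≡ 26 (mod 41), so λ ≡ 18.
  x = λ² - 24 - 13 = 324 - 37 ≡ 0; y = λ·(24 - 0) - 22 ≡ 0. → (0, 0)
5P: (0, 0) + (13, 29). λ = (29 - 0)/(13 - 0) ≡ 29/13 mod 41. 13⁻¹ ≡ 19 (mod 41) since 13·19 = 247 ≡ 1, so λ ≡ 18.
  x = λ² - 0 - 13 = 324 - 13 ≡ 24; y = λ·(0 - 24) - 0 ≡ 19. → (24, 19)
6P: (24, 19) + (13, 29). λ = (29 - 19)/(13 - 24) ≡ 10/30 mod 41. 30⁻¹ ≡ 26 (mod 41) since 30·26 = 780 ≡ 1, so λ ≡ 14.
  x = λ² - 24 - 13 = 196 - 37 ≡ 36; y = λ·(24 - 36) - 19 ≡ 18. → (36, 18)
7P: (36, 18) + (13, 29). λ = (29 - 18)/(13 - 36) ≡ 11/18 mod 41. 18⁻¹ ≡ 16 (mod 41), so λ ≡ 12.
  x = λ² - 36 - 13 = 144 - 49 ≡ 13; y = λ·(36 - 13) - 18 ≡ 12. → (13, 12)
8P: (13, 12) + (13, 29): same x and y₁ ≡ -y₂, so the sum is the point at infinity.
8P = the point at infinity, so the order is 8.

8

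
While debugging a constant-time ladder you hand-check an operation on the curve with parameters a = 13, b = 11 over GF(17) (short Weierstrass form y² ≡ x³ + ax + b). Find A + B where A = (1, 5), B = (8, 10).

(4, 5)

(1, 5) + (8, 10). λ = (10 - 5)/(8 - 1) ≡ 5/7 mod 17. 7⁻¹ ≡ 5 (mod 17), so λ ≡ 8.
  x = λ² - 1 - 8 = 64 - 9 ≡ 4; y = λ·(1 - 4) - 5 ≡ 5. → (4, 5)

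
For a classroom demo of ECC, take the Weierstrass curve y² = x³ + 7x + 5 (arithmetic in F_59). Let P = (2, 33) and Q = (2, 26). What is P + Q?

The two points share x = 2 and their y-coordinates satisfy 33 + 26 ≡ 0 (mod 59), so they are inverses. Their sum is 𝒪.

O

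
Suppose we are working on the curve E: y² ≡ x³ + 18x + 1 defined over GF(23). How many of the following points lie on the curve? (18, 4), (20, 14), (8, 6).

3

(18, 4): 4² ≡ 16, rhs ≡ 16 → on.
(20, 14): 14² ≡ 12, rhs ≡ 12 → on.
(8, 6): 6² ≡ 13, rhs ≡ 13 → on.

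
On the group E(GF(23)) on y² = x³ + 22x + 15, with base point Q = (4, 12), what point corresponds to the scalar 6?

(12, 11)

Repeated addition: build up to 6Q.
2Q: tangent at (4, 12): λ = (3·4² + 22)/(2·12) ≡ 1/1. 1⁻¹ ≡ 1 (mod 23), so λ ≡ 1·1 ≡ 1.
  x = λ² - 4 - 4 = 1 - 8 ≡ 16; y = λ·(4 - 16) - 12 ≡ 22. → (16, 22)
3Q: (16, 22) + (4, 12). λ = (12 - 22)/(4 - 16) ≡ 13/11 mod 23. 11⁻¹ ≡ 21 (mod 23) since 11·21 = 231 ≡ 1, so λ ≡ 20.
  x = λ² - 16 - 4 = 400 - 20 ≡ 12; y = λ·(16 - 12) - 22 ≡ 12. → (12, 12)
4Q: (12, 12) + (4, 12). λ = (12 - 12)/(4 - 12) ≡ 0/15 mod 23. 15⁻¹ ≡ 20 (mod 23) since 15·20 = 300 ≡ 1, so λ ≡ 0.
  x = λ² - 12 - 4 = 0 - 16 ≡ 7; y = λ·(12 - 7) - 12 ≡ 11. → (7, 11)
5Q: (7, 11) + (4, 12). λ = (12 - 11)/(4 - 7) ≡ 1/20 mod 23. 20⁻¹ ≡ 15 (mod 23) since 20·15 = 300 ≡ 1, so λ ≡ 15.
  x = λ² - 7 - 4 = 225 - 11 ≡ 7; y = λ·(7 - 7) - 11 ≡ 12. → (7, 12)
6Q: (7, 12) + (4, 12). λ = (12 - 12)/(4 - 7) ≡ 0/20 mod 23. 20⁻¹ ≡ 15 (mod 23) since 20·15 = 300 ≡ 1, so λ ≡ 0.
  x = λ² - 7 - 4 = 0 - 11 ≡ 12; y = λ·(7 - 12) - 12 ≡ 11. → (12, 11)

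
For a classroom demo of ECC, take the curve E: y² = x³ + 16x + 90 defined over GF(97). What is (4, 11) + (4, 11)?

(67, 35)

tangent at (4, 11): λ = (3·4² + 16)/(2·11) ≡ 64/22. 22⁻¹ ≡ 75 (mod 97) since 22·75 = 1650 ≡ 1, so λ ≡ 64·75 ≡ 47.
  x = λ² - 4 - 4 = 2209 - 8 ≡ 67; y = λ·(4 - 67) - 11 ≡ 35. → (67, 35)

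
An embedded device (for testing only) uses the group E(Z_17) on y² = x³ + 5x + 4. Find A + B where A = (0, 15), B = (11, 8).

(0, 15) + (11, 8). λ = (8 - 15)/(11 - 0) ≡ 10/11 mod 17. 11⁻¹ ≡ 14 (mod 17), so λ ≡ 4.
  x = λ² - 0 - 11 = 16 - 11 ≡ 5; y = λ·(0 - 5) - 15 ≡ 16. → (5, 16)

(5, 16)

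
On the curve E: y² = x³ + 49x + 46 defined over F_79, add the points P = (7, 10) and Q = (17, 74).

(77, 16)

(7, 10) + (17, 74). λ = (74 - 10)/(17 - 7) ≡ 64/10 mod 79. 10⁻¹ ≡ 8 (mod 79) since 10·8 = 80 ≡ 1, so λ ≡ 38.
  x = λ² - 7 - 17 = 1444 - 24 ≡ 77; y = λ·(7 - 77) - 10 ≡ 16. → (77, 16)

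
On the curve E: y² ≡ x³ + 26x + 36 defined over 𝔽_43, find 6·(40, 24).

Write P = (40, 24).
Double-and-add on 6 = (110)₂. Start with P = (40, 24) for the leading 1-bit.
double: tangent at (40, 24): λ = (3·40² + 26)/(2·24) ≡ 10/5. 5⁻¹ ≡ 26 (mod 43), so λ ≡ 10·26 ≡ 2.
  x = λ² - 40 - 40 = 4 - 80 ≡ 10; y = λ·(40 - 10) - 24 ≡ 36. → (10, 36)
add P: (10, 36) + (40, 24). λ = (24 - 36)/(40 - 10) ≡ 31/30 mod 43. 30⁻¹ ≡ 33 (mod 43), so λ ≡ 34.
  x = λ² - 10 - 40 = 1156 - 50 ≡ 31; y = λ·(10 - 31) - 36 ≡ 24. → (31, 24)
double: tangent at (31, 24): λ = (3·31² + 26)/(2·24) ≡ 28/5. 5⁻¹ ≡ 26 (mod 43) since 5·26 = 130 ≡ 1, so λ ≡ 28·26 ≡ 40.
  x = λ² - 31 - 31 = 1600 - 62 ≡ 33; y = λ·(31 - 33) - 24 ≡ 25. → (33, 25)

(33, 25)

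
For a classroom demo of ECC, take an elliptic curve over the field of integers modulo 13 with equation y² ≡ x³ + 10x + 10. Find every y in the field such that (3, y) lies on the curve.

x³ + 10x + 10 = 67 ≡ 2 (mod 13).
2 is a non-residue mod 13; no y exists.

none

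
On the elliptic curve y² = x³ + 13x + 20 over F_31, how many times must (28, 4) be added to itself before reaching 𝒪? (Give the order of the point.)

9

2P: tangent at (28, 4): λ = (3·28² + 13)/(2·4) ≡ 9/8. 8⁻¹ ≡ 4 (mod 31), so λ ≡ 9·4 ≡ 5.
  x = λ² - 28 - 28 = 25 - 56 ≡ 0; y = λ·(28 - 0) - 4 ≡ 12. → (0, 12)
3P: (0, 12) + (28, 4). λ = (4 - 12)/(28 - 0) ≡ 23/28 mod 31. 28⁻¹ ≡ 10 (mod 31), so λ ≡ 13.
  x = λ² - 0 - 28 = 169 - 28 ≡ 17; y = λ·(0 - 17) - 12 ≡ 15. → (17, 15)
4P: (17, 15) + (28, 4). λ = (4 - 15)/(28 - 17) ≡ 20/11 mod 31. 11⁻¹ ≡ 17 (mod 31) since 11·17 = 187 ≡ 1, so λ ≡ 30.
  x = λ² - 17 - 28 = 900 - 45 ≡ 18; y = λ·(17 - 18) - 15 ≡ 17. → (18, 17)
5P: (18, 17) + (28, 4). λ = (4 - 17)/(28 - 18) ≡ 18/10 mod 31. 10⁻¹ ≡ 28 (mod 31), so λ ≡ 8.
  x = λ² - 18 - 28 = 64 - 46 ≡ 18; y = λ·(18 - 18) - 17 ≡ 14. → (18, 14)
6P: (18, 14) + (28, 4). λ = (4 - 14)/(28 - 18) ≡ 21/10 mod 31. 10⁻¹ ≡ 28 (mod 31), so λ ≡ 30.
  x = λ² - 18 - 28 = 900 - 46 ≡ 17; y = λ·(18 - 17) - 14 ≡ 16. → (17, 16)
7P: (17, 16) + (28, 4). λ = (4 - 16)/(28 - 17) ≡ 19/11 mod 31. 11⁻¹ ≡ 17 (mod 31), so λ ≡ 13.
  x = λ² - 17 - 28 = 169 - 45 ≡ 0; y = λ·(17 - 0) - 16 ≡ 19. → (0, 19)
8P: (0, 19) + (28, 4). λ = (4 - 19)/(28 - 0) ≡ 16/28 mod 31. 28⁻¹ ≡ 10 (mod 31), so λ ≡ 5.
  x = λ² - 0 - 28 = 25 - 28 ≡ 28; y = λ·(0 - 28) - 19 ≡ 27. → (28, 27)
9P: (28, 27) + (28, 4): same x and y₁ ≡ -y₂, so the sum is 𝒪.
9P = 𝒪, so the order is 9.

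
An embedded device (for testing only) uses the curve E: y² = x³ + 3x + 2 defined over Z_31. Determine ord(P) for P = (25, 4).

7

2P: tangent at (25, 4): λ = (3·25² + 3)/(2·4) ≡ 18/8. 8⁻¹ ≡ 4 (mod 31), so λ ≡ 18·4 ≡ 10.
  x = λ² - 25 - 25 = 100 - 50 ≡ 19; y = λ·(25 - 19) - 4 ≡ 25. → (19, 25)
3P: (19, 25) + (25, 4). λ = (4 - 25)/(25 - 19) ≡ 10/6 mod 31. 6⁻¹ ≡ 26 (mod 31), so λ ≡ 12.
  x = λ² - 19 - 25 = 144 - 44 ≡ 7; y = λ·(19 - 7) - 25 ≡ 26. → (7, 26)
4P: (7, 26) + (25, 4). λ = (4 - 26)/(25 - 7) ≡ 9/18 mod 31. 18⁻¹ ≡ 19 (mod 31), so λ ≡ 16.
  x = λ² - 7 - 25 = 256 - 32 ≡ 7; y = λ·(7 - 7) - 26 ≡ 5. → (7, 5)
5P: (7, 5) + (25, 4). λ = (4 - 5)/(25 - 7) ≡ 30/18 mod 31. 18⁻¹ ≡ 19 (mod 31), so λ ≡ 12.
  x = λ² - 7 - 25 = 144 - 32 ≡ 19; y = λ·(7 - 19) - 5 ≡ 6. → (19, 6)
6P: (19, 6) + (25, 4). λ = (4 - 6)/(25 - 19) ≡ 29/6 mod 31. 6⁻¹ ≡ 26 (mod 31), so λ ≡ 10.
  x = λ² - 19 - 25 = 100 - 44 ≡ 25; y = λ·(19 - 25) - 6 ≡ 27. → (25, 27)
7P: (25, 27) + (25, 4): same x and y₁ ≡ -y₂, so the sum is O.
7P = O, so the order is 7.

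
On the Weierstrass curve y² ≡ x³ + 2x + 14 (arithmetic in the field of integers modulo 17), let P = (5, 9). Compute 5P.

Repeated addition: build up to 5P.
2P: tangent at (5, 9): λ = (3·5² + 2)/(2·9) ≡ 9/1. 1⁻¹ ≡ 1 (mod 17), so λ ≡ 9·1 ≡ 9.
  x = λ² - 5 - 5 = 81 - 10 ≡ 3; y = λ·(5 - 3) - 9 ≡ 9. → (3, 9)
3P: (3, 9) + (5, 9). λ = (9 - 9)/(5 - 3) ≡ 0/2 mod 17. 2⁻¹ ≡ 9 (mod 17), so λ ≡ 0.
  x = λ² - 3 - 5 = 0 - 8 ≡ 9; y = λ·(3 - 9) - 9 ≡ 8. → (9, 8)
4P: (9, 8) + (5, 9). λ = (9 - 8)/(5 - 9) ≡ 1/13 mod 17. 13⁻¹ ≡ 4 (mod 17), so λ ≡ 4.
  x = λ² - 9 - 5 = 16 - 14 ≡ 2; y = λ·(9 - 2) - 8 ≡ 3. → (2, 3)
5P: (2, 3) + (5, 9). λ = (9 - 3)/(5 - 2) ≡ 6/3 mod 17. 3⁻¹ ≡ 6 (mod 17) since 3·6 = 18 ≡ 1, so λ ≡ 2.
  x = λ² - 2 - 5 = 4 - 7 ≡ 14; y = λ·(2 - 14) - 3 ≡ 7. → (14, 7)

(14, 7)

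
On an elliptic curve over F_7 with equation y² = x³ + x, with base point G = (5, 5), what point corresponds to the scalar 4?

(0, 0)

Repeated addition: build up to 4G.
2G: tangent at (5, 5): λ = (3·5² + 1)/(2·5) ≡ 6/3. 3⁻¹ ≡ 5 (mod 7), so λ ≡ 6·5 ≡ 2.
  x = λ² - 5 - 5 = 4 - 10 ≡ 1; y = λ·(5 - 1) - 5 ≡ 3. → (1, 3)
3G: (1, 3) + (5, 5). λ = (5 - 3)/(5 - 1) ≡ 2/4 mod 7. 4⁻¹ ≡ 2 (mod 7) since 4·2 = 8 ≡ 1, so λ ≡ 4.
  x = λ² - 1 - 5 = 16 - 6 ≡ 3; y = λ·(1 - 3) - 3 ≡ 3. → (3, 3)
4G: (3, 3) + (5, 5). λ = (5 - 3)/(5 - 3) ≡ 2/2 mod 7. 2⁻¹ ≡ 4 (mod 7), so λ ≡ 1.
  x = λ² - 3 - 5 = 1 - 8 ≡ 0; y = λ·(3 - 0) - 3 ≡ 0. → (0, 0)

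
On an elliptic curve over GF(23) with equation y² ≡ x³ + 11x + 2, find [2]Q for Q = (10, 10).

(19, 3)

tangent at (10, 10): λ = (3·10² + 11)/(2·10) ≡ 12/20. 20⁻¹ ≡ 15 (mod 23), so λ ≡ 12·15 ≡ 19.
  x = λ² - 10 - 10 = 361 - 20 ≡ 19; y = λ·(10 - 19) - 10 ≡ 3. → (19, 3)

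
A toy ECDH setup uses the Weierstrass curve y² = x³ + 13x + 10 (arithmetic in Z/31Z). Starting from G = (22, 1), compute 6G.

Double-and-add on 6 = (110)₂. Start with G = (22, 1) for the leading 1-bit.
double: tangent at (22, 1): λ = (3·22² + 13)/(2·1) ≡ 8/2. 2⁻¹ ≡ 16 (mod 31), so λ ≡ 8·16 ≡ 4.
  x = λ² - 22 - 22 = 16 - 44 ≡ 3; y = λ·(22 - 3) - 1 ≡ 13. → (3, 13)
add G: (3, 13) + (22, 1). λ = (1 - 13)/(22 - 3) ≡ 19/19 mod 31. 19⁻¹ ≡ 18 (mod 31), so λ ≡ 1.
  x = λ² - 3 - 22 = 1 - 25 ≡ 7; y = λ·(3 - 7) - 13 ≡ 14. → (7, 14)
double: tangent at (7, 14): λ = (3·7² + 13)/(2·14) ≡ 5/28. 28⁻¹ ≡ 10 (mod 31), so λ ≡ 5·10 ≡ 19.
  x = λ² - 7 - 7 = 361 - 14 ≡ 6; y = λ·(7 - 6) - 14 ≡ 5. → (6, 5)

(6, 5)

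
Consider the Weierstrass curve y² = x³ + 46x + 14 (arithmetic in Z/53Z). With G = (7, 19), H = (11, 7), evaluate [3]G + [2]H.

(12, 42)

First 3G:
Repeated addition: build up to 3G.
2G: tangent at (7, 19): λ = (3·7² + 46)/(2·19) ≡ 34/38. 38⁻¹ ≡ 7 (mod 53) since 38·7 = 266 ≡ 1, so λ ≡ 34·7 ≡ 26.
  x = λ² - 7 - 7 = 676 - 14 ≡ 26; y = λ·(7 - 26) - 19 ≡ 17. → (26, 17)
3G: (26, 17) + (7, 19). λ = (19 - 17)/(7 - 26) ≡ 2/34 mod 53. 34⁻¹ ≡ 39 (mod 53) since 34·39 = 1326 ≡ 1, so λ ≡ 25.
  x = λ² - 26 - 7 = 625 - 33 ≡ 9; y = λ·(26 - 9) - 17 ≡ 37. → (9, 37)
3G = (9, 37).
Next 2H:
Repeated addition: build up to 2H.
2H: tangent at (11, 7): λ = (3·11² + 46)/(2·7) ≡ 38/14. 14⁻¹ ≡ 19 (mod 53), so λ ≡ 38·19 ≡ 33.
  x = λ² - 11 - 11 = 1089 - 22 ≡ 7; y = λ·(11 - 7) - 7 ≡ 19. → (7, 19)
2H = (7, 19).
Finally 3G + 2H:
(9, 37) + (7, 19). λ = (19 - 37)/(7 - 9) ≡ 35/51 mod 53. 51⁻¹ ≡ 26 (mod 53) since 51·26 = 1326 ≡ 1, so λ ≡ 9.
  x = λ² - 9 - 7 = 81 - 16 ≡ 12; y = λ·(9 - 12) - 37 ≡ 42. → (12, 42)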